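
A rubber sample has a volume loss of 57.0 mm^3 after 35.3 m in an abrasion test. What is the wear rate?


Rate = volume_loss / distance
= 57.0 / 35.3
= 1.615 mm^3/m

1.615 mm^3/m


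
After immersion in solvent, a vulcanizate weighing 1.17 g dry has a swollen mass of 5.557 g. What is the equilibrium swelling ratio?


Q = W_swollen / W_dry
Q = 5.557 / 1.17
Q = 4.75

Q = 4.75


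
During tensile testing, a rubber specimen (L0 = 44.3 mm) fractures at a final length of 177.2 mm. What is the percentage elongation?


Elongation = (Lf - L0) / L0 * 100
= (177.2 - 44.3) / 44.3 * 100
= 132.9 / 44.3 * 100
= 300.0%

300.0%


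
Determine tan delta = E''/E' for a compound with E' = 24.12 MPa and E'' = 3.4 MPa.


tan delta = E'' / E'
= 3.4 / 24.12
= 0.141

tan delta = 0.141


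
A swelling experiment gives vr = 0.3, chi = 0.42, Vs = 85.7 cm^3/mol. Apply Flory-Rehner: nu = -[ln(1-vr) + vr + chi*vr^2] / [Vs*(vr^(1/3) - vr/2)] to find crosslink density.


ln(1 - vr) = ln(1 - 0.3) = -0.3567
Numerator = -((-0.3567) + 0.3 + 0.42 * 0.3^2) = 0.0189
Denominator = 85.7 * (0.3^(1/3) - 0.3/2) = 44.5154
nu = 0.0189 / 44.5154 = 4.2401e-04 mol/cm^3

4.2401e-04 mol/cm^3


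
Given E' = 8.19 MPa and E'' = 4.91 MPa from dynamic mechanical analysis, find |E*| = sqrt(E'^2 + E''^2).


|E*| = sqrt(E'^2 + E''^2)
= sqrt(8.19^2 + 4.91^2)
= sqrt(67.0761 + 24.1081)
= 9.549 MPa

9.549 MPa


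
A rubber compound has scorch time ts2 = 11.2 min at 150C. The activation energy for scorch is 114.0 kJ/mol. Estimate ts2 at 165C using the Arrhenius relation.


Convert temperatures: T1 = 150 + 273.15 = 423.15 K, T2 = 165 + 273.15 = 438.15 K
ts2_new = 11.2 * exp(114000 / 8.314 * (1/438.15 - 1/423.15))
1/T2 - 1/T1 = -8.0905e-05
ts2_new = 3.69 min

3.69 min


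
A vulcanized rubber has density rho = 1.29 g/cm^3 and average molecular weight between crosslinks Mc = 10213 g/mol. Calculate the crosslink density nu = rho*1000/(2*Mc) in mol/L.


nu = rho * 1000 / (2 * Mc)
nu = 1.29 * 1000 / (2 * 10213)
nu = 1290.0 / 20426
nu = 0.0632 mol/L

0.0632 mol/L


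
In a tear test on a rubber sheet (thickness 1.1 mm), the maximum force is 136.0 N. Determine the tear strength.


Tear strength = force / thickness
= 136.0 / 1.1
= 123.64 N/mm

123.64 N/mm


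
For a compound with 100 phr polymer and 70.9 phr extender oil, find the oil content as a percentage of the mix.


Oil % = oil / (100 + oil) * 100
= 70.9 / (100 + 70.9) * 100
= 70.9 / 170.9 * 100
= 41.49%

41.49%


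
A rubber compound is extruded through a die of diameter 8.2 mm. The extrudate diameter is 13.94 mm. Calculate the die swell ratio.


Die swell ratio = D_extrudate / D_die
= 13.94 / 8.2
= 1.7

Die swell = 1.7


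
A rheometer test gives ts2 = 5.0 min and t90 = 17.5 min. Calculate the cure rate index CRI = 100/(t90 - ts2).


CRI = 100 / (t90 - ts2)
= 100 / (17.5 - 5.0)
= 100 / 12.5
= 8.0 min^-1

8.0 min^-1


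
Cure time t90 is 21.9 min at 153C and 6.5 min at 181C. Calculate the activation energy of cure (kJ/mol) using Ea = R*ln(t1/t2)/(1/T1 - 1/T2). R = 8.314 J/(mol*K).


T1 = 426.15 K, T2 = 454.15 K
1/T1 - 1/T2 = 1.4468e-04
ln(t1/t2) = ln(21.9/6.5) = 1.2147
Ea = 8.314 * 1.2147 / 1.4468e-04 = 69803.5123 J/mol
Ea = 69.8 kJ/mol

69.8 kJ/mol


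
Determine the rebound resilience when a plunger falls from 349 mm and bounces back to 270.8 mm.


Resilience = h_rebound / h_drop * 100
= 270.8 / 349 * 100
= 77.6%

77.6%


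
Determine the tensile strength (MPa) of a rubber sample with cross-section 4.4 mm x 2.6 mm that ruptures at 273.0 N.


Area = width * thickness = 4.4 * 2.6 = 11.44 mm^2
TS = force / area = 273.0 / 11.44 = 23.86 MPa

23.86 MPa


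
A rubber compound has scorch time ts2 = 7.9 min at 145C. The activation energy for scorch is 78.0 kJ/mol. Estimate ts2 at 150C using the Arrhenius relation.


Convert temperatures: T1 = 145 + 273.15 = 418.15 K, T2 = 150 + 273.15 = 423.15 K
ts2_new = 7.9 * exp(78000 / 8.314 * (1/423.15 - 1/418.15))
1/T2 - 1/T1 = -2.8258e-05
ts2_new = 6.06 min

6.06 min


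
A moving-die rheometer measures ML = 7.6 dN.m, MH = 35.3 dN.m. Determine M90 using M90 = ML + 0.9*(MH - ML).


M90 = ML + 0.9 * (MH - ML)
M90 = 7.6 + 0.9 * (35.3 - 7.6)
M90 = 7.6 + 0.9 * 27.7
M90 = 32.53 dN.m

32.53 dN.m


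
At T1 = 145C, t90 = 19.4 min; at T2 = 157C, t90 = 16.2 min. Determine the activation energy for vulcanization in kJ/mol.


T1 = 418.15 K, T2 = 430.15 K
1/T1 - 1/T2 = 6.6716e-05
ln(t1/t2) = ln(19.4/16.2) = 0.1803
Ea = 8.314 * 0.1803 / 6.6716e-05 = 22463.8693 J/mol
Ea = 22.46 kJ/mol

22.46 kJ/mol


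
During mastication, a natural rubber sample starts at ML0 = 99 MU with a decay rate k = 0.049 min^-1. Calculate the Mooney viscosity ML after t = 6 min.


ML = ML0 * exp(-k * t)
ML = 99 * exp(-0.049 * 6)
ML = 99 * 0.7453
ML = 73.78 MU

73.78 MU


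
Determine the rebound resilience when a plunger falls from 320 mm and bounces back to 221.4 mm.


Resilience = h_rebound / h_drop * 100
= 221.4 / 320 * 100
= 69.2%

69.2%


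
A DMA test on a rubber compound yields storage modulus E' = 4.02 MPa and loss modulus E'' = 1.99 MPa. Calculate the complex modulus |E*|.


|E*| = sqrt(E'^2 + E''^2)
= sqrt(4.02^2 + 1.99^2)
= sqrt(16.1604 + 3.9601)
= 4.486 MPa

4.486 MPa


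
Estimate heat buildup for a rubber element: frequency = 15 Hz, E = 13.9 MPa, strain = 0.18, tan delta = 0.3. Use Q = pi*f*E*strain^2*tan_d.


Q = pi * f * E * strain^2 * tan_d
= pi * 15 * 13.9 * 0.18^2 * 0.3
= pi * 15 * 13.9 * 0.0324 * 0.3
= 6.3668

Q = 6.3668


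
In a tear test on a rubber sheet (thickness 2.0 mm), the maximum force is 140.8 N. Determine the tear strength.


Tear strength = force / thickness
= 140.8 / 2.0
= 70.4 N/mm

70.4 N/mm


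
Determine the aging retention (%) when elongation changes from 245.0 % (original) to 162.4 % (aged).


Retention = aged / original * 100
= 162.4 / 245.0 * 100
= 66.3%

66.3%


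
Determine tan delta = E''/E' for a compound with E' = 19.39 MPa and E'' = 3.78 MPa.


tan delta = E'' / E'
= 3.78 / 19.39
= 0.1949

tan delta = 0.1949


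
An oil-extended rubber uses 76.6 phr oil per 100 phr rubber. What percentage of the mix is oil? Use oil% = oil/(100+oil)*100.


Oil % = oil / (100 + oil) * 100
= 76.6 / (100 + 76.6) * 100
= 76.6 / 176.6 * 100
= 43.37%

43.37%


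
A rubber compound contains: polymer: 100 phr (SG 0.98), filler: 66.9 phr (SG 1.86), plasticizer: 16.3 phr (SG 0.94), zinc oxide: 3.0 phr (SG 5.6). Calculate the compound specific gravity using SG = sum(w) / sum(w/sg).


Sum of weights = 186.2
Volume contributions:
  polymer: 100/0.98 = 102.0408
  filler: 66.9/1.86 = 35.9677
  plasticizer: 16.3/0.94 = 17.3404
  zinc oxide: 3.0/5.6 = 0.5357
Sum of volumes = 155.8847
SG = 186.2 / 155.8847 = 1.194

SG = 1.194


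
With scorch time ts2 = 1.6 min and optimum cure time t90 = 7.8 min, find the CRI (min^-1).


CRI = 100 / (t90 - ts2)
= 100 / (7.8 - 1.6)
= 100 / 6.2
= 16.13 min^-1

16.13 min^-1


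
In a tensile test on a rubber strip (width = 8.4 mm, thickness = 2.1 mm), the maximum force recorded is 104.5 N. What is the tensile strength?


Area = width * thickness = 8.4 * 2.1 = 17.64 mm^2
TS = force / area = 104.5 / 17.64 = 5.92 MPa

5.92 MPa


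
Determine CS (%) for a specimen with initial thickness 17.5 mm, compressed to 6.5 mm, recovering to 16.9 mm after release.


CS = (t0 - recovered) / (t0 - ts) * 100
= (17.5 - 16.9) / (17.5 - 6.5) * 100
= 0.6 / 11.0 * 100
= 5.5%

5.5%


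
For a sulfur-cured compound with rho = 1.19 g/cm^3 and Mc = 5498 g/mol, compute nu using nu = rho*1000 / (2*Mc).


nu = rho * 1000 / (2 * Mc)
nu = 1.19 * 1000 / (2 * 5498)
nu = 1190.0 / 10996
nu = 0.1082 mol/L

0.1082 mol/L


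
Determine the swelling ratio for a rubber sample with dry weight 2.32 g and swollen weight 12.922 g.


Q = W_swollen / W_dry
Q = 12.922 / 2.32
Q = 5.57

Q = 5.57


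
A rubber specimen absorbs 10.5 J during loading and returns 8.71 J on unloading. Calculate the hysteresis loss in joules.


Hysteresis loss = loading - unloading
= 10.5 - 8.71
= 1.79 J

1.79 J


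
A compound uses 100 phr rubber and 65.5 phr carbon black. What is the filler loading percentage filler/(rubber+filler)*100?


Filler % = filler / (rubber + filler) * 100
= 65.5 / (100 + 65.5) * 100
= 65.5 / 165.5 * 100
= 39.58%

39.58%


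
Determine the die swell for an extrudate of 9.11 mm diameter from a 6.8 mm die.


Die swell ratio = D_extrudate / D_die
= 9.11 / 6.8
= 1.34

Die swell = 1.34


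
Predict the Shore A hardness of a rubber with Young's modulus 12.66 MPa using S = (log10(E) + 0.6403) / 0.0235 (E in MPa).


log10(E) = 0.0235*S - 0.6403  =>  S = (log10(E) + 0.6403) / 0.0235
log10(12.66) = 1.102434
S = (1.102434 + 0.6403) / 0.0235 = 1.742734 / 0.0235
S = 74.2

Shore A = 74.2


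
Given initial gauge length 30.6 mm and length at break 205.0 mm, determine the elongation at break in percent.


Elongation = (Lf - L0) / L0 * 100
= (205.0 - 30.6) / 30.6 * 100
= 174.4 / 30.6 * 100
= 569.9%

569.9%


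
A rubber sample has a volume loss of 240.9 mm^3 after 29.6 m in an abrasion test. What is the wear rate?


Rate = volume_loss / distance
= 240.9 / 29.6
= 8.139 mm^3/m

8.139 mm^3/m


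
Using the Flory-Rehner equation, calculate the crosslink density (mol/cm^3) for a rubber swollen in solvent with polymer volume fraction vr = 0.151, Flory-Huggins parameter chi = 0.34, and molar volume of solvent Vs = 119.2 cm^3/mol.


ln(1 - vr) = ln(1 - 0.151) = -0.1637
Numerator = -((-0.1637) + 0.151 + 0.34 * 0.151^2) = 0.0049
Denominator = 119.2 * (0.151^(1/3) - 0.151/2) = 54.4753
nu = 0.0049 / 54.4753 = 9.0752e-05 mol/cm^3

9.0752e-05 mol/cm^3


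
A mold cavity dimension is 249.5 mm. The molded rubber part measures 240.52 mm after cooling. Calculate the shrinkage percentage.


Shrinkage = (mold - part) / mold * 100
= (249.5 - 240.52) / 249.5 * 100
= 8.98 / 249.5 * 100
= 3.6%

3.6%


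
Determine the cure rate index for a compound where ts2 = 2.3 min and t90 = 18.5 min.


CRI = 100 / (t90 - ts2)
= 100 / (18.5 - 2.3)
= 100 / 16.2
= 6.17 min^-1

6.17 min^-1


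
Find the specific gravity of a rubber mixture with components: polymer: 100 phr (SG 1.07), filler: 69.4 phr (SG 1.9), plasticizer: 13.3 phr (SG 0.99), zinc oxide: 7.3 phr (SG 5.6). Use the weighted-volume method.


Sum of weights = 190.0
Volume contributions:
  polymer: 100/1.07 = 93.4579
  filler: 69.4/1.9 = 36.5263
  plasticizer: 13.3/0.99 = 13.4343
  zinc oxide: 7.3/5.6 = 1.3036
Sum of volumes = 144.7222
SG = 190.0 / 144.7222 = 1.313

SG = 1.313


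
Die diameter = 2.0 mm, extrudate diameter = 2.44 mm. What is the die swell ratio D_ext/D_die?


Die swell ratio = D_extrudate / D_die
= 2.44 / 2.0
= 1.22

Die swell = 1.22


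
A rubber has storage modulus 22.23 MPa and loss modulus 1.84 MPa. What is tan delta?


tan delta = E'' / E'
= 1.84 / 22.23
= 0.0828

tan delta = 0.0828


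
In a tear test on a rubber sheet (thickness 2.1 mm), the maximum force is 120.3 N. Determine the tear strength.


Tear strength = force / thickness
= 120.3 / 2.1
= 57.29 N/mm

57.29 N/mm


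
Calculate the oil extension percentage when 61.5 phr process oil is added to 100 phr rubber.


Oil % = oil / (100 + oil) * 100
= 61.5 / (100 + 61.5) * 100
= 61.5 / 161.5 * 100
= 38.08%

38.08%


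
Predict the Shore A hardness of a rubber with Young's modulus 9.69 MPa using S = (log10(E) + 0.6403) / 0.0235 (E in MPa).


log10(E) = 0.0235*S - 0.6403  =>  S = (log10(E) + 0.6403) / 0.0235
log10(9.69) = 0.986324
S = (0.986324 + 0.6403) / 0.0235 = 1.626624 / 0.0235
S = 69.2

Shore A = 69.2


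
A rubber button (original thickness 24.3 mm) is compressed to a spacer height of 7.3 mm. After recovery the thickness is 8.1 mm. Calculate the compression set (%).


CS = (t0 - recovered) / (t0 - ts) * 100
= (24.3 - 8.1) / (24.3 - 7.3) * 100
= 16.2 / 17.0 * 100
= 95.3%

95.3%


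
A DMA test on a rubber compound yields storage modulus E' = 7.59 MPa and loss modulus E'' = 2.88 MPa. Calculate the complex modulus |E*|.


|E*| = sqrt(E'^2 + E''^2)
= sqrt(7.59^2 + 2.88^2)
= sqrt(57.6081 + 8.2944)
= 8.118 MPa

8.118 MPa


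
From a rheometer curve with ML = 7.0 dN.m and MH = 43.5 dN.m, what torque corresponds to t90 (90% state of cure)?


M90 = ML + 0.9 * (MH - ML)
M90 = 7.0 + 0.9 * (43.5 - 7.0)
M90 = 7.0 + 0.9 * 36.5
M90 = 39.85 dN.m

39.85 dN.m


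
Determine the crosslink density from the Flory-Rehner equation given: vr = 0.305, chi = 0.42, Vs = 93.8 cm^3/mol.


ln(1 - vr) = ln(1 - 0.305) = -0.3638
Numerator = -((-0.3638) + 0.305 + 0.42 * 0.305^2) = 0.0198
Denominator = 93.8 * (0.305^(1/3) - 0.305/2) = 48.8352
nu = 0.0198 / 48.8352 = 4.0489e-04 mol/cm^3

4.0489e-04 mol/cm^3


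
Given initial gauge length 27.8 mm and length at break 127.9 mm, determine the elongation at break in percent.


Elongation = (Lf - L0) / L0 * 100
= (127.9 - 27.8) / 27.8 * 100
= 100.1 / 27.8 * 100
= 360.1%

360.1%


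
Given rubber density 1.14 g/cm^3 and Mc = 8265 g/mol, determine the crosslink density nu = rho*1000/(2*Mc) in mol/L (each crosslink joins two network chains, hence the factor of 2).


nu = rho * 1000 / (2 * Mc)
nu = 1.14 * 1000 / (2 * 8265)
nu = 1140.0 / 16530
nu = 0.0690 mol/L

0.0690 mol/L


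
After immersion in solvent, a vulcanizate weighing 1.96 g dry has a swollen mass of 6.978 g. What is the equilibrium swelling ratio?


Q = W_swollen / W_dry
Q = 6.978 / 1.96
Q = 3.56

Q = 3.56


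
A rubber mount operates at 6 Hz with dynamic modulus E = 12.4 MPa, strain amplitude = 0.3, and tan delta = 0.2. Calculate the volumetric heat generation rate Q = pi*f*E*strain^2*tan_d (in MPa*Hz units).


Q = pi * f * E * strain^2 * tan_d
= pi * 6 * 12.4 * 0.3^2 * 0.2
= pi * 6 * 12.4 * 0.0900 * 0.2
= 4.2072

Q = 4.2072


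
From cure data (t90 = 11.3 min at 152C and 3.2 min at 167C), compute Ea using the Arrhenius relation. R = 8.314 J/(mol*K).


T1 = 425.15 K, T2 = 440.15 K
1/T1 - 1/T2 = 8.0158e-05
ln(t1/t2) = ln(11.3/3.2) = 1.2617
Ea = 8.314 * 1.2617 / 8.0158e-05 = 130858.2784 J/mol
Ea = 130.86 kJ/mol

130.86 kJ/mol


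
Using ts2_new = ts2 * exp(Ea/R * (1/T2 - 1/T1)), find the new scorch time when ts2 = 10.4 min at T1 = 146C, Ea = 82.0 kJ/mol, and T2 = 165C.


Convert temperatures: T1 = 146 + 273.15 = 419.15 K, T2 = 165 + 273.15 = 438.15 K
ts2_new = 10.4 * exp(82000 / 8.314 * (1/438.15 - 1/419.15))
1/T2 - 1/T1 = -1.0346e-04
ts2_new = 3.75 min

3.75 min


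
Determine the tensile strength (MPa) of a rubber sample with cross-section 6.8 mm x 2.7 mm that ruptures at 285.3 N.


Area = width * thickness = 6.8 * 2.7 = 18.36 mm^2
TS = force / area = 285.3 / 18.36 = 15.54 MPa

15.54 MPa


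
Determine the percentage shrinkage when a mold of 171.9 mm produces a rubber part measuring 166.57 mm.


Shrinkage = (mold - part) / mold * 100
= (171.9 - 166.57) / 171.9 * 100
= 5.33 / 171.9 * 100
= 3.1%

3.1%


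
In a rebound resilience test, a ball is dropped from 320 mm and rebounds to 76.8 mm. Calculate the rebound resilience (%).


Resilience = h_rebound / h_drop * 100
= 76.8 / 320 * 100
= 24.0%

24.0%


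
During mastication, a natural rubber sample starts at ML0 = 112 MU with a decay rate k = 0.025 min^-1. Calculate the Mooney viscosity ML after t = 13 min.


ML = ML0 * exp(-k * t)
ML = 112 * exp(-0.025 * 13)
ML = 112 * 0.7225
ML = 80.92 MU

80.92 MU


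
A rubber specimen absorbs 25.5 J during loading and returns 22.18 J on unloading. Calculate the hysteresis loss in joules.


Hysteresis loss = loading - unloading
= 25.5 - 22.18
= 3.32 J

3.32 J


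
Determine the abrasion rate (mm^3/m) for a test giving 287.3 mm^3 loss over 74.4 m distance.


Rate = volume_loss / distance
= 287.3 / 74.4
= 3.862 mm^3/m

3.862 mm^3/m


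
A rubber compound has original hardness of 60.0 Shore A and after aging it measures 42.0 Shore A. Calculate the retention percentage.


Retention = aged / original * 100
= 42.0 / 60.0 * 100
= 70.0%

70.0%


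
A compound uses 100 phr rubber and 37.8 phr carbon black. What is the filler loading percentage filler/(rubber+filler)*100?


Filler % = filler / (rubber + filler) * 100
= 37.8 / (100 + 37.8) * 100
= 37.8 / 137.8 * 100
= 27.43%

27.43%


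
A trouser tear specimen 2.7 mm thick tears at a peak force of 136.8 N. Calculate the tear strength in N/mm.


Tear strength = force / thickness
= 136.8 / 2.7
= 50.67 N/mm

50.67 N/mm


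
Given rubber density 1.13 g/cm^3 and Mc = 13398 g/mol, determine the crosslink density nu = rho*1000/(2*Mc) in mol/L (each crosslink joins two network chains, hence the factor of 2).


nu = rho * 1000 / (2 * Mc)
nu = 1.13 * 1000 / (2 * 13398)
nu = 1130.0 / 26796
nu = 0.0422 mol/L

0.0422 mol/L


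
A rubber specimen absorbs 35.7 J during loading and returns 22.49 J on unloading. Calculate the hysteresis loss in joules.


Hysteresis loss = loading - unloading
= 35.7 - 22.49
= 13.21 J

13.21 J


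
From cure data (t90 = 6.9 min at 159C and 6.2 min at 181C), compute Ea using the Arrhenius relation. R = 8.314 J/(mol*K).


T1 = 432.15 K, T2 = 454.15 K
1/T1 - 1/T2 = 1.1210e-04
ln(t1/t2) = ln(6.9/6.2) = 0.1070
Ea = 8.314 * 0.1070 / 1.1210e-04 = 7933.9923 J/mol
Ea = 7.93 kJ/mol

7.93 kJ/mol


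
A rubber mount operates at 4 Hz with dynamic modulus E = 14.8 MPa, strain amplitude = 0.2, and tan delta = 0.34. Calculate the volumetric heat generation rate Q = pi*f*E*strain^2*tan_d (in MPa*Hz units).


Q = pi * f * E * strain^2 * tan_d
= pi * 4 * 14.8 * 0.2^2 * 0.34
= pi * 4 * 14.8 * 0.0400 * 0.34
= 2.5294

Q = 2.5294


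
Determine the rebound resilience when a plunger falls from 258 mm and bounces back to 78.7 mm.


Resilience = h_rebound / h_drop * 100
= 78.7 / 258 * 100
= 30.5%

30.5%


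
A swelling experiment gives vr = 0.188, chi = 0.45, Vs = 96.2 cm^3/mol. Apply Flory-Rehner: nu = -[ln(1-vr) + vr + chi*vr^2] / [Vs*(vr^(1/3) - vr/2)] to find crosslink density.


ln(1 - vr) = ln(1 - 0.188) = -0.2083
Numerator = -((-0.2083) + 0.188 + 0.45 * 0.188^2) = 0.0044
Denominator = 96.2 * (0.188^(1/3) - 0.188/2) = 46.0669
nu = 0.0044 / 46.0669 = 9.4431e-05 mol/cm^3

9.4431e-05 mol/cm^3


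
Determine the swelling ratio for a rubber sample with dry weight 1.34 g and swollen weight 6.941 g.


Q = W_swollen / W_dry
Q = 6.941 / 1.34
Q = 5.18

Q = 5.18


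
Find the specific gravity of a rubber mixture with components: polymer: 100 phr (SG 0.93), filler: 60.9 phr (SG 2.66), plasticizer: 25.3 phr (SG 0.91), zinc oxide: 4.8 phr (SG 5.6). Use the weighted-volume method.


Sum of weights = 191.0
Volume contributions:
  polymer: 100/0.93 = 107.5269
  filler: 60.9/2.66 = 22.8947
  plasticizer: 25.3/0.91 = 27.8022
  zinc oxide: 4.8/5.6 = 0.8571
Sum of volumes = 159.0810
SG = 191.0 / 159.0810 = 1.201

SG = 1.201


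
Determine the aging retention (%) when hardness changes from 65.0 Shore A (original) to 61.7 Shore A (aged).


Retention = aged / original * 100
= 61.7 / 65.0 * 100
= 94.9%

94.9%


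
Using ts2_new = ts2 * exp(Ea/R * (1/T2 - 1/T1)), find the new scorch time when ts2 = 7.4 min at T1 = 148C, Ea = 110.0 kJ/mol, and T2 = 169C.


Convert temperatures: T1 = 148 + 273.15 = 421.15 K, T2 = 169 + 273.15 = 442.15 K
ts2_new = 7.4 * exp(110000 / 8.314 * (1/442.15 - 1/421.15))
1/T2 - 1/T1 = -1.1278e-04
ts2_new = 1.66 min

1.66 min


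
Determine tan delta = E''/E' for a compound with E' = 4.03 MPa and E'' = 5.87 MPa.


tan delta = E'' / E'
= 5.87 / 4.03
= 1.4566

tan delta = 1.4566


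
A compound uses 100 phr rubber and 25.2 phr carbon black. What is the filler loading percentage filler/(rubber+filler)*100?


Filler % = filler / (rubber + filler) * 100
= 25.2 / (100 + 25.2) * 100
= 25.2 / 125.2 * 100
= 20.13%

20.13%


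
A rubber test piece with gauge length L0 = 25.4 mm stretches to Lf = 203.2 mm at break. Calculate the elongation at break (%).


Elongation = (Lf - L0) / L0 * 100
= (203.2 - 25.4) / 25.4 * 100
= 177.8 / 25.4 * 100
= 700.0%

700.0%


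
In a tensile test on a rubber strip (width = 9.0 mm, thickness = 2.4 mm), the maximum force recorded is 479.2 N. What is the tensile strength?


Area = width * thickness = 9.0 * 2.4 = 21.6 mm^2
TS = force / area = 479.2 / 21.6 = 22.19 MPa

22.19 MPa


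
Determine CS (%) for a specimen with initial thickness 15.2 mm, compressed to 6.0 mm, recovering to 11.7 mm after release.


CS = (t0 - recovered) / (t0 - ts) * 100
= (15.2 - 11.7) / (15.2 - 6.0) * 100
= 3.5 / 9.2 * 100
= 38.0%

38.0%


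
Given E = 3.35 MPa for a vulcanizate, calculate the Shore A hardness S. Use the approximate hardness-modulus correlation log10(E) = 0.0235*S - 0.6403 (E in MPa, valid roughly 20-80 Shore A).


log10(E) = 0.0235*S - 0.6403  =>  S = (log10(E) + 0.6403) / 0.0235
log10(3.35) = 0.525045
S = (0.525045 + 0.6403) / 0.0235 = 1.165345 / 0.0235
S = 49.6

Shore A = 49.6


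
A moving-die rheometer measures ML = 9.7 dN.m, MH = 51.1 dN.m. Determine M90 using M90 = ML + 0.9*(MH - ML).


M90 = ML + 0.9 * (MH - ML)
M90 = 9.7 + 0.9 * (51.1 - 9.7)
M90 = 9.7 + 0.9 * 41.4
M90 = 46.96 dN.m

46.96 dN.m


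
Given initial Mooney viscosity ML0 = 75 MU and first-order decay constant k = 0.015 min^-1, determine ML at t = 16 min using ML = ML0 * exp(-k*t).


ML = ML0 * exp(-k * t)
ML = 75 * exp(-0.015 * 16)
ML = 75 * 0.7866
ML = 59.0 MU

59.0 MU


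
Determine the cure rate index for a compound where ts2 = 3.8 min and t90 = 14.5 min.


CRI = 100 / (t90 - ts2)
= 100 / (14.5 - 3.8)
= 100 / 10.7
= 9.35 min^-1

9.35 min^-1


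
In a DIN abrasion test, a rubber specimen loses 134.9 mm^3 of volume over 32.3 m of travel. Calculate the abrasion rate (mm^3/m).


Rate = volume_loss / distance
= 134.9 / 32.3
= 4.176 mm^3/m

4.176 mm^3/m


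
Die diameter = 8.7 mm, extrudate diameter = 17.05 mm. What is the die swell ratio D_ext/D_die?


Die swell ratio = D_extrudate / D_die
= 17.05 / 8.7
= 1.96

Die swell = 1.96


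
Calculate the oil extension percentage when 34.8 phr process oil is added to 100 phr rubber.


Oil % = oil / (100 + oil) * 100
= 34.8 / (100 + 34.8) * 100
= 34.8 / 134.8 * 100
= 25.82%

25.82%


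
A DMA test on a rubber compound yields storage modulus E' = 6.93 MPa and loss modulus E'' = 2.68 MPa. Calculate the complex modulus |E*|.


|E*| = sqrt(E'^2 + E''^2)
= sqrt(6.93^2 + 2.68^2)
= sqrt(48.0249 + 7.1824)
= 7.43 MPa

7.43 MPa


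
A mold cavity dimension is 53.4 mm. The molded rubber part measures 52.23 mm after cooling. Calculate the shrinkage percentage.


Shrinkage = (mold - part) / mold * 100
= (53.4 - 52.23) / 53.4 * 100
= 1.17 / 53.4 * 100
= 2.19%

2.19%


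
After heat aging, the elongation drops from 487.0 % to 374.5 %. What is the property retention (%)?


Retention = aged / original * 100
= 374.5 / 487.0 * 100
= 76.9%

76.9%


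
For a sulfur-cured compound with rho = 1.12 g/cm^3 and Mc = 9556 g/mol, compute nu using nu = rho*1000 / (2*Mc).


nu = rho * 1000 / (2 * Mc)
nu = 1.12 * 1000 / (2 * 9556)
nu = 1120.0 / 19112
nu = 0.0586 mol/L

0.0586 mol/L


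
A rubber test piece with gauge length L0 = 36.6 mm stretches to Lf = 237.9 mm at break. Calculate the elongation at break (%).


Elongation = (Lf - L0) / L0 * 100
= (237.9 - 36.6) / 36.6 * 100
= 201.3 / 36.6 * 100
= 550.0%

550.0%


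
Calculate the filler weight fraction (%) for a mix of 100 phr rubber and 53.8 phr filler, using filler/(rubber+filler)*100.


Filler % = filler / (rubber + filler) * 100
= 53.8 / (100 + 53.8) * 100
= 53.8 / 153.8 * 100
= 34.98%

34.98%


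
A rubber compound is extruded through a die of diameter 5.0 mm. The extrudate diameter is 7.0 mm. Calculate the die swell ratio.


Die swell ratio = D_extrudate / D_die
= 7.0 / 5.0
= 1.4

Die swell = 1.4


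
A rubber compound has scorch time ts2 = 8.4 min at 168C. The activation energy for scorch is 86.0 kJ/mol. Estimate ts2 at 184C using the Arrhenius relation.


Convert temperatures: T1 = 168 + 273.15 = 441.15 K, T2 = 184 + 273.15 = 457.15 K
ts2_new = 8.4 * exp(86000 / 8.314 * (1/457.15 - 1/441.15))
1/T2 - 1/T1 = -7.9337e-05
ts2_new = 3.7 min

3.7 min


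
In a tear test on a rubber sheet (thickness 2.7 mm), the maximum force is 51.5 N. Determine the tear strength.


Tear strength = force / thickness
= 51.5 / 2.7
= 19.07 N/mm

19.07 N/mm


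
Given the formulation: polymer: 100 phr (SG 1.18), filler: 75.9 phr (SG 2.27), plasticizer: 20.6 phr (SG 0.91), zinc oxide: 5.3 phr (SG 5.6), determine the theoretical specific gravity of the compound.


Sum of weights = 201.8
Volume contributions:
  polymer: 100/1.18 = 84.7458
  filler: 75.9/2.27 = 33.4361
  plasticizer: 20.6/0.91 = 22.6374
  zinc oxide: 5.3/5.6 = 0.9464
Sum of volumes = 141.7657
SG = 201.8 / 141.7657 = 1.423

SG = 1.423


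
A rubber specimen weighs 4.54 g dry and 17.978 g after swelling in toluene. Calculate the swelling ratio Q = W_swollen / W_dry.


Q = W_swollen / W_dry
Q = 17.978 / 4.54
Q = 3.96

Q = 3.96


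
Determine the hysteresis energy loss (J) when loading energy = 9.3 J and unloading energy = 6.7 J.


Hysteresis loss = loading - unloading
= 9.3 - 6.7
= 2.6 J

2.6 J


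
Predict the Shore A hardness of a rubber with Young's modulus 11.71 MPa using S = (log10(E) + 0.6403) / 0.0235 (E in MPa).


log10(E) = 0.0235*S - 0.6403  =>  S = (log10(E) + 0.6403) / 0.0235
log10(11.71) = 1.068557
S = (1.068557 + 0.6403) / 0.0235 = 1.708857 / 0.0235
S = 72.7

Shore A = 72.7


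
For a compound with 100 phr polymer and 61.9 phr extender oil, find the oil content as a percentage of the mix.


Oil % = oil / (100 + oil) * 100
= 61.9 / (100 + 61.9) * 100
= 61.9 / 161.9 * 100
= 38.23%

38.23%


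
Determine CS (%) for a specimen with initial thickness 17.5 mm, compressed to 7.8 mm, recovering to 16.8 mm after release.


CS = (t0 - recovered) / (t0 - ts) * 100
= (17.5 - 16.8) / (17.5 - 7.8) * 100
= 0.7 / 9.7 * 100
= 7.2%

7.2%


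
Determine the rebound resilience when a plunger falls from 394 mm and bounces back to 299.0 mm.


Resilience = h_rebound / h_drop * 100
= 299.0 / 394 * 100
= 75.9%

75.9%


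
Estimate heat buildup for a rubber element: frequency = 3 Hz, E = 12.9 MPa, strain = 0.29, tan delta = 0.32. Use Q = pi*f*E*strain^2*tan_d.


Q = pi * f * E * strain^2 * tan_d
= pi * 3 * 12.9 * 0.29^2 * 0.32
= pi * 3 * 12.9 * 0.0841 * 0.32
= 3.2720

Q = 3.2720


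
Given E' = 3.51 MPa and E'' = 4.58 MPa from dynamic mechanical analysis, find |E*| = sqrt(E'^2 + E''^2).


|E*| = sqrt(E'^2 + E''^2)
= sqrt(3.51^2 + 4.58^2)
= sqrt(12.3201 + 20.9764)
= 5.77 MPa

5.77 MPa


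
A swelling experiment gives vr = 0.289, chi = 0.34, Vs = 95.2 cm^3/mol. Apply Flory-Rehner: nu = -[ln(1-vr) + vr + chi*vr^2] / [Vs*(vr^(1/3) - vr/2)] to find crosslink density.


ln(1 - vr) = ln(1 - 0.289) = -0.3411
Numerator = -((-0.3411) + 0.289 + 0.34 * 0.289^2) = 0.0237
Denominator = 95.2 * (0.289^(1/3) - 0.289/2) = 49.1850
nu = 0.0237 / 49.1850 = 4.8156e-04 mol/cm^3

4.8156e-04 mol/cm^3


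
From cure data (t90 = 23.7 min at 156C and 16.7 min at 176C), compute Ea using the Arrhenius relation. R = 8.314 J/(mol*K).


T1 = 429.15 K, T2 = 449.15 K
1/T1 - 1/T2 = 1.0376e-04
ln(t1/t2) = ln(23.7/16.7) = 0.3501
Ea = 8.314 * 0.3501 / 1.0376e-04 = 28049.8721 J/mol
Ea = 28.05 kJ/mol

28.05 kJ/mol


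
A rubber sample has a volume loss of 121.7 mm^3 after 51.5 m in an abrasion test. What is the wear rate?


Rate = volume_loss / distance
= 121.7 / 51.5
= 2.363 mm^3/m

2.363 mm^3/m


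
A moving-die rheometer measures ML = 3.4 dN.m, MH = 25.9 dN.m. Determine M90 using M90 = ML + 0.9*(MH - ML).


M90 = ML + 0.9 * (MH - ML)
M90 = 3.4 + 0.9 * (25.9 - 3.4)
M90 = 3.4 + 0.9 * 22.5
M90 = 23.65 dN.m

23.65 dN.m


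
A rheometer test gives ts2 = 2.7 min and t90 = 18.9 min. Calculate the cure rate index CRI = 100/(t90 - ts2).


CRI = 100 / (t90 - ts2)
= 100 / (18.9 - 2.7)
= 100 / 16.2
= 6.17 min^-1

6.17 min^-1


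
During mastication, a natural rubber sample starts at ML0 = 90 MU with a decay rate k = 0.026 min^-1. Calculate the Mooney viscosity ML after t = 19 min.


ML = ML0 * exp(-k * t)
ML = 90 * exp(-0.026 * 19)
ML = 90 * 0.6102
ML = 54.92 MU

54.92 MU


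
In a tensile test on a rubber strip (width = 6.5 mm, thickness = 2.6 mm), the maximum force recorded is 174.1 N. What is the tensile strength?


Area = width * thickness = 6.5 * 2.6 = 16.9 mm^2
TS = force / area = 174.1 / 16.9 = 10.3 MPa

10.3 MPa


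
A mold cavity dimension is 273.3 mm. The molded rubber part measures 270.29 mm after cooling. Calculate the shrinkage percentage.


Shrinkage = (mold - part) / mold * 100
= (273.3 - 270.29) / 273.3 * 100
= 3.01 / 273.3 * 100
= 1.1%

1.1%


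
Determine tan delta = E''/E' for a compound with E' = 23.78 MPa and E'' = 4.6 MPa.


tan delta = E'' / E'
= 4.6 / 23.78
= 0.1934

tan delta = 0.1934


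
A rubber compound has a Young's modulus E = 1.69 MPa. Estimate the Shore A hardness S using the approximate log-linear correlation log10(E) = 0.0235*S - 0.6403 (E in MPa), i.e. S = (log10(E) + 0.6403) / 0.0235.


log10(E) = 0.0235*S - 0.6403  =>  S = (log10(E) + 0.6403) / 0.0235
log10(1.69) = 0.227887
S = (0.227887 + 0.6403) / 0.0235 = 0.868187 / 0.0235
S = 36.9

Shore A = 36.9


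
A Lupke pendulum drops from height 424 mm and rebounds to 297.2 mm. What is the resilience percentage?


Resilience = h_rebound / h_drop * 100
= 297.2 / 424 * 100
= 70.1%

70.1%


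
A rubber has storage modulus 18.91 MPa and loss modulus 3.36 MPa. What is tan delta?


tan delta = E'' / E'
= 3.36 / 18.91
= 0.1777

tan delta = 0.1777


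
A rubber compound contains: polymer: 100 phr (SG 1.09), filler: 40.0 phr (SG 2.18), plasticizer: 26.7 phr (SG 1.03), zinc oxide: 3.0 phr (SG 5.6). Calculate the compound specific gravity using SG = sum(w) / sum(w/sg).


Sum of weights = 169.7
Volume contributions:
  polymer: 100/1.09 = 91.7431
  filler: 40.0/2.18 = 18.3486
  plasticizer: 26.7/1.03 = 25.9223
  zinc oxide: 3.0/5.6 = 0.5357
Sum of volumes = 136.5498
SG = 169.7 / 136.5498 = 1.243

SG = 1.243


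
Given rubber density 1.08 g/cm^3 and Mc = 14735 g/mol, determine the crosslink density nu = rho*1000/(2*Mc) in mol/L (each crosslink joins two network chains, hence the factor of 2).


nu = rho * 1000 / (2 * Mc)
nu = 1.08 * 1000 / (2 * 14735)
nu = 1080.0 / 29470
nu = 0.0366 mol/L

0.0366 mol/L


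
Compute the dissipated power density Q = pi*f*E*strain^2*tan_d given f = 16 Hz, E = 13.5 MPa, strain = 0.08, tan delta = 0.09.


Q = pi * f * E * strain^2 * tan_d
= pi * 16 * 13.5 * 0.08^2 * 0.09
= pi * 16 * 13.5 * 0.0064 * 0.09
= 0.3909

Q = 0.3909


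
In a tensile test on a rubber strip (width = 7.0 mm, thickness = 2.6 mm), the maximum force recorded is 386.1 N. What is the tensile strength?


Area = width * thickness = 7.0 * 2.6 = 18.2 mm^2
TS = force / area = 386.1 / 18.2 = 21.21 MPa

21.21 MPa


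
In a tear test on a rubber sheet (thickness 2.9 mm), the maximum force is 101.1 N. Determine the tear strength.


Tear strength = force / thickness
= 101.1 / 2.9
= 34.86 N/mm

34.86 N/mm


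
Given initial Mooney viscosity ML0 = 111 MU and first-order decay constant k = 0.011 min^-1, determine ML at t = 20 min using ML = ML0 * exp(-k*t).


ML = ML0 * exp(-k * t)
ML = 111 * exp(-0.011 * 20)
ML = 111 * 0.8025
ML = 89.08 MU

89.08 MU


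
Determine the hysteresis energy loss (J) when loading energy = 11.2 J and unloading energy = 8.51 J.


Hysteresis loss = loading - unloading
= 11.2 - 8.51
= 2.69 J

2.69 J


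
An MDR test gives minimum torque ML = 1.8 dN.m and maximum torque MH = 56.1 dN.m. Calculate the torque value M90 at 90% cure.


M90 = ML + 0.9 * (MH - ML)
M90 = 1.8 + 0.9 * (56.1 - 1.8)
M90 = 1.8 + 0.9 * 54.3
M90 = 50.67 dN.m

50.67 dN.m


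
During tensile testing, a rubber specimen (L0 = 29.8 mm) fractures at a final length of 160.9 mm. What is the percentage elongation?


Elongation = (Lf - L0) / L0 * 100
= (160.9 - 29.8) / 29.8 * 100
= 131.1 / 29.8 * 100
= 439.9%

439.9%


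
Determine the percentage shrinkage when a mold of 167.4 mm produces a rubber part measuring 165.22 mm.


Shrinkage = (mold - part) / mold * 100
= (167.4 - 165.22) / 167.4 * 100
= 2.18 / 167.4 * 100
= 1.3%

1.3%


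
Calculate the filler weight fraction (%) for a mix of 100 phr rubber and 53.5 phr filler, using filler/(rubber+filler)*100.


Filler % = filler / (rubber + filler) * 100
= 53.5 / (100 + 53.5) * 100
= 53.5 / 153.5 * 100
= 34.85%

34.85%


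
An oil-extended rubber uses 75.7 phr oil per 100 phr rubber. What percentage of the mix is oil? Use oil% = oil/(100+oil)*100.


Oil % = oil / (100 + oil) * 100
= 75.7 / (100 + 75.7) * 100
= 75.7 / 175.7 * 100
= 43.08%

43.08%


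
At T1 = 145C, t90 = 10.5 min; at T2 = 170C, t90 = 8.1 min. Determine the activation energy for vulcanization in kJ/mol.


T1 = 418.15 K, T2 = 443.15 K
1/T1 - 1/T2 = 1.3491e-04
ln(t1/t2) = ln(10.5/8.1) = 0.2595
Ea = 8.314 * 0.2595 / 1.3491e-04 = 15992.2277 J/mol
Ea = 15.99 kJ/mol

15.99 kJ/mol


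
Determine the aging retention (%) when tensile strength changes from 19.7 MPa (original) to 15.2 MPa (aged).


Retention = aged / original * 100
= 15.2 / 19.7 * 100
= 77.2%

77.2%


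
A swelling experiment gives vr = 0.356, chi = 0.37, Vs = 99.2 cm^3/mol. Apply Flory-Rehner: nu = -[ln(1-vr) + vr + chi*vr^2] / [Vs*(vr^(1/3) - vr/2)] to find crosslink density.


ln(1 - vr) = ln(1 - 0.356) = -0.4401
Numerator = -((-0.4401) + 0.356 + 0.37 * 0.356^2) = 0.0372
Denominator = 99.2 * (0.356^(1/3) - 0.356/2) = 52.6488
nu = 0.0372 / 52.6488 = 7.0589e-04 mol/cm^3

7.0589e-04 mol/cm^3


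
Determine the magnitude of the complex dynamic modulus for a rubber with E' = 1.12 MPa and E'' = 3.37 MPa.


|E*| = sqrt(E'^2 + E''^2)
= sqrt(1.12^2 + 3.37^2)
= sqrt(1.2544 + 11.3569)
= 3.551 MPa

3.551 MPa


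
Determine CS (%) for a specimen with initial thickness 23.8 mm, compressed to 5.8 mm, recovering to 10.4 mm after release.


CS = (t0 - recovered) / (t0 - ts) * 100
= (23.8 - 10.4) / (23.8 - 5.8) * 100
= 13.4 / 18.0 * 100
= 74.4%

74.4%


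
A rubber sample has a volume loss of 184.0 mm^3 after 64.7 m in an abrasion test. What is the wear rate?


Rate = volume_loss / distance
= 184.0 / 64.7
= 2.844 mm^3/m

2.844 mm^3/m


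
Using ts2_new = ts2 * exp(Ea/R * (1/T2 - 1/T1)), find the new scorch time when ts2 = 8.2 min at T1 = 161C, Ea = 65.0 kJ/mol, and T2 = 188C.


Convert temperatures: T1 = 161 + 273.15 = 434.15 K, T2 = 188 + 273.15 = 461.15 K
ts2_new = 8.2 * exp(65000 / 8.314 * (1/461.15 - 1/434.15))
1/T2 - 1/T1 = -1.3486e-04
ts2_new = 2.86 min

2.86 min


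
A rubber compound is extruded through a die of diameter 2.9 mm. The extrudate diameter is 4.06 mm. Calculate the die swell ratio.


Die swell ratio = D_extrudate / D_die
= 4.06 / 2.9
= 1.4

Die swell = 1.4


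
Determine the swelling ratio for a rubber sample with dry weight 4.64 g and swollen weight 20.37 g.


Q = W_swollen / W_dry
Q = 20.37 / 4.64
Q = 4.39

Q = 4.39


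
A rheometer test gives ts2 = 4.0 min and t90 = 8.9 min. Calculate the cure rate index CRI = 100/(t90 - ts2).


CRI = 100 / (t90 - ts2)
= 100 / (8.9 - 4.0)
= 100 / 4.9
= 20.41 min^-1

20.41 min^-1


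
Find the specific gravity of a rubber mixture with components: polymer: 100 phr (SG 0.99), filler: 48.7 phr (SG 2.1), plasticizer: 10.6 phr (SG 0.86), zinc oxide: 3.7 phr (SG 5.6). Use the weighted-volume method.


Sum of weights = 163.0
Volume contributions:
  polymer: 100/0.99 = 101.0101
  filler: 48.7/2.1 = 23.1905
  plasticizer: 10.6/0.86 = 12.3256
  zinc oxide: 3.7/5.6 = 0.6607
Sum of volumes = 137.1869
SG = 163.0 / 137.1869 = 1.188

SG = 1.188


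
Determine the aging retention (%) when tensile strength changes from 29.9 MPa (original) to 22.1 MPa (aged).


Retention = aged / original * 100
= 22.1 / 29.9 * 100
= 73.9%

73.9%


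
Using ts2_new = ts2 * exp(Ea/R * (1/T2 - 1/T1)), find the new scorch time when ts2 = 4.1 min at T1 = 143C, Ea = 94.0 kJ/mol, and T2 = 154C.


Convert temperatures: T1 = 143 + 273.15 = 416.15 K, T2 = 154 + 273.15 = 427.15 K
ts2_new = 4.1 * exp(94000 / 8.314 * (1/427.15 - 1/416.15))
1/T2 - 1/T1 = -6.1882e-05
ts2_new = 2.04 min

2.04 min


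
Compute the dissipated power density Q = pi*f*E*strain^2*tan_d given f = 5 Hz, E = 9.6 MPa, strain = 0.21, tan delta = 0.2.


Q = pi * f * E * strain^2 * tan_d
= pi * 5 * 9.6 * 0.21^2 * 0.2
= pi * 5 * 9.6 * 0.0441 * 0.2
= 1.3300

Q = 1.3300


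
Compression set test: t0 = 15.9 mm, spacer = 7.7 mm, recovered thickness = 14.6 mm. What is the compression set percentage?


CS = (t0 - recovered) / (t0 - ts) * 100
= (15.9 - 14.6) / (15.9 - 7.7) * 100
= 1.3 / 8.2 * 100
= 15.9%

15.9%


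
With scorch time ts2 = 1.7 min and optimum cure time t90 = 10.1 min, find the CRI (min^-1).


CRI = 100 / (t90 - ts2)
= 100 / (10.1 - 1.7)
= 100 / 8.4
= 11.9 min^-1

11.9 min^-1


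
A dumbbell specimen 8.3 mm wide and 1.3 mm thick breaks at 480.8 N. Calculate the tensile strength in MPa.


Area = width * thickness = 8.3 * 1.3 = 10.79 mm^2
TS = force / area = 480.8 / 10.79 = 44.56 MPa

44.56 MPa


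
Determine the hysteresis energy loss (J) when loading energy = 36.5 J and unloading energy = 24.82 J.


Hysteresis loss = loading - unloading
= 36.5 - 24.82
= 11.68 J

11.68 J


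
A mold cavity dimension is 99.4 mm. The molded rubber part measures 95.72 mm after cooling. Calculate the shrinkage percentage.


Shrinkage = (mold - part) / mold * 100
= (99.4 - 95.72) / 99.4 * 100
= 3.68 / 99.4 * 100
= 3.7%

3.7%


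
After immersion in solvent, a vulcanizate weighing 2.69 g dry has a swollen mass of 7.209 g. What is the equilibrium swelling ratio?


Q = W_swollen / W_dry
Q = 7.209 / 2.69
Q = 2.68

Q = 2.68


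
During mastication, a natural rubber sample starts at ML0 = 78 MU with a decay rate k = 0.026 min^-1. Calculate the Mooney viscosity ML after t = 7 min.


ML = ML0 * exp(-k * t)
ML = 78 * exp(-0.026 * 7)
ML = 78 * 0.8336
ML = 65.02 MU

65.02 MU


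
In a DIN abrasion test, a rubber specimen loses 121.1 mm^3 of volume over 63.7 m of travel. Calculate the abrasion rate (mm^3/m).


Rate = volume_loss / distance
= 121.1 / 63.7
= 1.901 mm^3/m

1.901 mm^3/m


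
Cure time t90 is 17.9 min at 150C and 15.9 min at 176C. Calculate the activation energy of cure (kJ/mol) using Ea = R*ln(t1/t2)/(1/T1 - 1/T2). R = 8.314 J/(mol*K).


T1 = 423.15 K, T2 = 449.15 K
1/T1 - 1/T2 = 1.3680e-04
ln(t1/t2) = ln(17.9/15.9) = 0.1185
Ea = 8.314 * 0.1185 / 1.3680e-04 = 7200.6772 J/mol
Ea = 7.2 kJ/mol

7.2 kJ/mol


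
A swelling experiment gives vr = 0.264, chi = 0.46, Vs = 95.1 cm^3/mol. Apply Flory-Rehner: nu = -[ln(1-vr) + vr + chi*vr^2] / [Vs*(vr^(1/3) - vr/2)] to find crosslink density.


ln(1 - vr) = ln(1 - 0.264) = -0.3065
Numerator = -((-0.3065) + 0.264 + 0.46 * 0.264^2) = 0.0105
Denominator = 95.1 * (0.264^(1/3) - 0.264/2) = 48.4541
nu = 0.0105 / 48.4541 = 2.1598e-04 mol/cm^3

2.1598e-04 mol/cm^3


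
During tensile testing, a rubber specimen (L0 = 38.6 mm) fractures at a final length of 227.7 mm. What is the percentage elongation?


Elongation = (Lf - L0) / L0 * 100
= (227.7 - 38.6) / 38.6 * 100
= 189.1 / 38.6 * 100
= 489.9%

489.9%


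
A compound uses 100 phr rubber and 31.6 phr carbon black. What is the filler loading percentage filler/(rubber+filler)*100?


Filler % = filler / (rubber + filler) * 100
= 31.6 / (100 + 31.6) * 100
= 31.6 / 131.6 * 100
= 24.01%

24.01%


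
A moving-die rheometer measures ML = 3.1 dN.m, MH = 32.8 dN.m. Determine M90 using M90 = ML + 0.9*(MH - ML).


M90 = ML + 0.9 * (MH - ML)
M90 = 3.1 + 0.9 * (32.8 - 3.1)
M90 = 3.1 + 0.9 * 29.7
M90 = 29.83 dN.m

29.83 dN.m


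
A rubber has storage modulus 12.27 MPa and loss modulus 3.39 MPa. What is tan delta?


tan delta = E'' / E'
= 3.39 / 12.27
= 0.2763

tan delta = 0.2763
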